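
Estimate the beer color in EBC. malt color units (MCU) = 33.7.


SRM = 1.4922·MCU^0.6859;  EBC = SRM·1.97
SRM = 1.4922·33.7^0.6859 = 16.6582
EBC = 16.6582·1.97

32.8167 EBC


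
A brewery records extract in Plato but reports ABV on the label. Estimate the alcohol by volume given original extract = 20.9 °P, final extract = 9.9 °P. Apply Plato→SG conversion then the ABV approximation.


SG = 259/(259 − P);  ABV = (OG − FG)·131.25
OG = 259/(259 − 20.9) = 1.0878
FG = 259/(259 − 9.9) = 1.0397
ABV = (1.0878 − 1.0397)·131.25

6.3046 % ABV


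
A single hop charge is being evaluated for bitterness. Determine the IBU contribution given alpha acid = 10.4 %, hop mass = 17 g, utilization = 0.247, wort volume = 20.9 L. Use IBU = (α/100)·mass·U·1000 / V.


IBU = (10.4/100)·17·0.247·1000 / 20.9

20.8945 IBU


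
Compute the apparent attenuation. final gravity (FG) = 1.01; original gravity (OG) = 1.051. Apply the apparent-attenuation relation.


AA = (OG − FG)/(OG − 1) · 100
AA = (1.051 − 1.01)/(1.051 − 1) · 100

80.3922 %


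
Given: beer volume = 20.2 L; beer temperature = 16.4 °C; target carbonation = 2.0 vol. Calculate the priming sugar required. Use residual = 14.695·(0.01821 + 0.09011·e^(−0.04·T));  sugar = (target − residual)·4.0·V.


residual = 14.695·(0.01821 + 0.09011·e^(−0.04·16.4)) = 0.9547
sugar = (2.0 − 0.9547)·4.0·20.2

84.4573 g


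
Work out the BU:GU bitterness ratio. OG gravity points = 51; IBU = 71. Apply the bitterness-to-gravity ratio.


BU:GU = IBU / OG_points
BU:GU = 71 / 51

1.3922


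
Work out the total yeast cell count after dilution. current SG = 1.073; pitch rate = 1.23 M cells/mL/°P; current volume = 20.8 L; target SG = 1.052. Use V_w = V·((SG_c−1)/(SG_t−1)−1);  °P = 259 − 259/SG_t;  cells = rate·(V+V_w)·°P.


V_w = 20.8·((1.073−1)/(1.052−1)−1) = 8.4000
V_final = 20.8 + 8.4000 = 29.2000
°P = 259 − 259/1.052 = 12.8023
cells = 1.23·29.2000·12.8023

459.8067 billion cells


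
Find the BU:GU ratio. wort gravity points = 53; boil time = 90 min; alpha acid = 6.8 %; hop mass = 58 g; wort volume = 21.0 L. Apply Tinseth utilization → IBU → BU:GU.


U = 1.65·0.000125^(GP/1000)·(1−e^(−0.04t))/4.15;  IBU = (α/100)·m·U·1000/V;  BU:GU = IBU/GP
U = 1.65·0.000125^(53/1000)·(1−e^(−0.04·90))/4.15 = 0.2402
IBU = (6.8/100)·58·0.2402·1000/21.0 = 45.1085
BU:GU = 45.1085/53

0.8511


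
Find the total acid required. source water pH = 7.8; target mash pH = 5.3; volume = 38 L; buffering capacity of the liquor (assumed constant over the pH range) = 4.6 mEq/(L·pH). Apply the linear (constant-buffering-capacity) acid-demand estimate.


acid = buffering capacity · (pH_source − pH_target) · V
acid = 4.6 · (7.8 − 5.3) · 38

437.0000 mEq


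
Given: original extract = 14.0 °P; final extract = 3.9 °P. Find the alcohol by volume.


SG = 259/(259 − P);  ABV = (OG − FG)·131.25
OG = 259/(259 − 14.0) = 1.0571
FG = 259/(259 − 3.9) = 1.0153
ABV = (1.0571 − 1.0153)·131.25

5.4934 % ABV


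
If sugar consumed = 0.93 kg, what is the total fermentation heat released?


Q = m_sugar · 590 kJ/kg
Q = 0.93 · 590

548.7000 kJ


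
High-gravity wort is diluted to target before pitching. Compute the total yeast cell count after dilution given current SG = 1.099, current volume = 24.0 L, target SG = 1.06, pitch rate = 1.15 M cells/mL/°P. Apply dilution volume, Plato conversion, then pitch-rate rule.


V_w = V·((SG_c−1)/(SG_t−1)−1);  °P = 259 − 259/SG_t;  cells = rate·(V+V_w)·°P
V_w = 24.0·((1.099−1)/(1.06−1)−1) = 15.6000
V_final = 24.0 + 15.6000 = 39.6000
°P = 259 − 259/1.06 = 14.6604
cells = 1.15·39.6000·14.6604

667.6336 billion cells


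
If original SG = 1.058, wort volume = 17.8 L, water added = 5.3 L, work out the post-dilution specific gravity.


SG_new = 1 + (SG_old − 1)·V_old/(V_old + V_water)
pts = (1.058 − 1)·1000·17.8/(17.8 + 5.3) = 44.6926
SG_new = 1 + 44.6926/1000

1.0447


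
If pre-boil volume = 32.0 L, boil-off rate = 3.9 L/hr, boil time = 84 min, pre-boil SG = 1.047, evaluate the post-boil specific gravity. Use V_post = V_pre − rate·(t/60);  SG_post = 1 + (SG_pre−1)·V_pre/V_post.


V_post = 32.0 − 3.9·(84/60) = 26.5400
SG_post = 1 + (1.047 − 1)·32.0/26.5400

1.0567


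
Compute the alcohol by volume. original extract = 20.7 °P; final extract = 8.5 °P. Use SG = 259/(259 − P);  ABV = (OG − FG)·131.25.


OG = 259/(259 − 20.7) = 1.0869
FG = 259/(259 − 8.5) = 1.0339
ABV = (1.0869 − 1.0339)·131.25

6.9475 % ABV


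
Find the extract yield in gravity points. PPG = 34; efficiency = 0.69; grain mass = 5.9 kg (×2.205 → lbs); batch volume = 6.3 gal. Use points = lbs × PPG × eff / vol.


lbs = 5.9 × 2.205 = 13.0095
points = 13.0095 × 34 × 0.69 / 6.3

48.4449 points


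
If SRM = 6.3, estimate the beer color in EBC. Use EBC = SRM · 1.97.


EBC = 6.3 · 1.97

12.4110 EBC


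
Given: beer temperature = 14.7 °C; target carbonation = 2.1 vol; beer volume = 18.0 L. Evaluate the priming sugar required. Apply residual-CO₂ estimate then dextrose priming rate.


residual = 14.695·(0.01821 + 0.09011·e^(−0.04·T));  sugar = (target − residual)·4.0·V
residual = 14.695·(0.01821 + 0.09011·e^(−0.04·14.7)) = 1.0031
sugar = (2.1 − 1.0031)·4.0·18.0

78.9777 g


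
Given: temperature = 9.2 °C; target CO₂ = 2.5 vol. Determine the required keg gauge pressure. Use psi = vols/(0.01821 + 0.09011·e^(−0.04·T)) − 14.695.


psi = 2.5/(0.01821 + 0.09011·e^(−0.04·9.2)) − 14.695

16.3313 psi


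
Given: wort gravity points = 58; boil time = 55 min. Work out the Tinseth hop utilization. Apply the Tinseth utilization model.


U = 1.65·0.000125^(GP/1000) · (1 − e^(−0.04·t))/4.15
bigness = 1.65·0.000125^(58/1000) = 0.9797
boil_factor = (1 − e^(−0.04·55))/4.15 = 0.2143
U = 0.9797 · 0.2143

0.2099


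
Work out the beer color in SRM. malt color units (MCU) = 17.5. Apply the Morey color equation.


SRM = 1.4922 · MCU^0.6859
SRM = 1.4922 · 17.5^0.6859

10.6274 SRM


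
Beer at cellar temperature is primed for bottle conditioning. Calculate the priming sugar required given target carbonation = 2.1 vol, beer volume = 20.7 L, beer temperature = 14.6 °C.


residual = 14.695·(0.01821 + 0.09011·e^(−0.04·T));  sugar = (target − residual)·4.0·V
residual = 14.695·(0.01821 + 0.09011·e^(−0.04·14.6)) = 1.0060
sugar = (2.1 − 1.0060)·4.0·20.7

90.5803 g


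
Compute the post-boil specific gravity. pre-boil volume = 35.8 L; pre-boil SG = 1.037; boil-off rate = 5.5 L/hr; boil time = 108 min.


V_post = V_pre − rate·(t/60);  SG_post = 1 + (SG_pre−1)·V_pre/V_post
V_post = 35.8 − 5.5·(108/60) = 25.9000
SG_post = 1 + (1.037 − 1)·35.8/25.9000

1.0511


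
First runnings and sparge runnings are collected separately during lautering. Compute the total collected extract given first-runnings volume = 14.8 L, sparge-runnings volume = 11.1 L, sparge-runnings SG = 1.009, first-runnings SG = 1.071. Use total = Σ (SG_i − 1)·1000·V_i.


first = (1.071 − 1)·1000·14.8 = 1050.8000
sparge = (1.009 − 1)·1000·11.1 = 99.9000
total = 1050.8000 + 99.9000

1150.7000 gravity·L


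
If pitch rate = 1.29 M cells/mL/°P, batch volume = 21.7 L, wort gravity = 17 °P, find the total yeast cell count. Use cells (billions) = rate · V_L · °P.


cells = 1.29 · 21.7 · 17

475.8810 billion cells


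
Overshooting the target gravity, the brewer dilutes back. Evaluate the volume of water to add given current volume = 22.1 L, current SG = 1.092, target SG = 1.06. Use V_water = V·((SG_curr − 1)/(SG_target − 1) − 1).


V_water = 22.1·((1.092 − 1)/(1.06 − 1) − 1)

11.7867 L


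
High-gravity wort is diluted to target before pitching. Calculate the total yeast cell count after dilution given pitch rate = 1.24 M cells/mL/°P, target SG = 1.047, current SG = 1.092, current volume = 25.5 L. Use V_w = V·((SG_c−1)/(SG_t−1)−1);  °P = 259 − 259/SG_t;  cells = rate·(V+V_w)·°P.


V_w = 25.5·((1.092−1)/(1.047−1)−1) = 24.4149
V_final = 25.5 + 24.4149 = 49.9149
°P = 259 − 259/1.047 = 11.6266
cells = 1.24·49.9149·11.6266

719.6193 billion cells


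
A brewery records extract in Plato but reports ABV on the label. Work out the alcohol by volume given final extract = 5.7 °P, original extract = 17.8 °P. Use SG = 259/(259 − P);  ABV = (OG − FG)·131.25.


OG = 259/(259 − 17.8) = 1.0738
FG = 259/(259 − 5.7) = 1.0225
ABV = (1.0738 − 1.0225)·131.25

6.7324 % ABV


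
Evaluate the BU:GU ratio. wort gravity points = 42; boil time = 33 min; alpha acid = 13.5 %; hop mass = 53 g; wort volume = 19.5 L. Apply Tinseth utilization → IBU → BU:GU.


U = 1.65·0.000125^(GP/1000)·(1−e^(−0.04t))/4.15;  IBU = (α/100)·m·U·1000/V;  BU:GU = IBU/GP
U = 1.65·0.000125^(42/1000)·(1−e^(−0.04·33))/4.15 = 0.1998
IBU = (13.5/100)·53·0.1998·1000/19.5 = 73.3002
BU:GU = 73.3002/42

1.7452


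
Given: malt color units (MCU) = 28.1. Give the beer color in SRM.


SRM = 1.4922 · MCU^0.6859
SRM = 1.4922 · 28.1^0.6859

14.7060 SRM


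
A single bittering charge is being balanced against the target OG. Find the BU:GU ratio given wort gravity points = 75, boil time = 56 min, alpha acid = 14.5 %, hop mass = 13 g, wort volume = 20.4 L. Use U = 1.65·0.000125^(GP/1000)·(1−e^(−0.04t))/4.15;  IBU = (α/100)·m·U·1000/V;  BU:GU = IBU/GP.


U = 1.65·0.000125^(75/1000)·(1−e^(−0.04·56))/4.15 = 0.1811
IBU = (14.5/100)·13·0.1811·1000/20.4 = 16.7302
BU:GU = 16.7302/75

0.2231


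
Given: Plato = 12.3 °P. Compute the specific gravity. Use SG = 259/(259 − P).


SG = 259/(259 − 12.3)

1.0499


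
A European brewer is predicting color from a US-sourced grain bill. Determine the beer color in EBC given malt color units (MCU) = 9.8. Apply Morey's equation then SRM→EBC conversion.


SRM = 1.4922·MCU^0.6859;  EBC = SRM·1.97
SRM = 1.4922·9.8^0.6859 = 7.1402
EBC = 7.1402·1.97

14.0661 EBC


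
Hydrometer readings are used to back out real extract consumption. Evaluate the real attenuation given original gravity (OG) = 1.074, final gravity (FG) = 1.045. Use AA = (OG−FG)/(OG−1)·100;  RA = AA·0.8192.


AA = (1.074 − 1.045)/(1.074 − 1)·100 = 39.1892
RA = 39.1892·0.8192

32.1038 %


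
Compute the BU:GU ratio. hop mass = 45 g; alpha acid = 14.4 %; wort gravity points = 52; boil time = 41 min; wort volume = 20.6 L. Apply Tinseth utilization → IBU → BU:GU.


U = 1.65·0.000125^(GP/1000)·(1−e^(−0.04t))/4.15;  IBU = (α/100)·m·U·1000/V;  BU:GU = IBU/GP
U = 1.65·0.000125^(52/1000)·(1−e^(−0.04·41))/4.15 = 0.2008
IBU = (14.4/100)·45·0.2008·1000/20.6 = 63.1726
BU:GU = 63.1726/52

1.2149


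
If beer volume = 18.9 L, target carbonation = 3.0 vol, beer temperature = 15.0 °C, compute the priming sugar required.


residual = 14.695·(0.01821 + 0.09011·e^(−0.04·T));  sugar = (target − residual)·4.0·V
residual = 14.695·(0.01821 + 0.09011·e^(−0.04·15.0)) = 0.9943
sugar = (3.0 − 0.9943)·4.0·18.9

151.6299 g


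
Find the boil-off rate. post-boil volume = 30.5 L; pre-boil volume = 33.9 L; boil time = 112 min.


rate = (V_pre − V_post) / (t_min/60)
rate = (33.9 − 30.5) / (112/60)

1.8214 L/hr


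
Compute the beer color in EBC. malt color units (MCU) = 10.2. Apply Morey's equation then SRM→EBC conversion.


SRM = 1.4922·MCU^0.6859;  EBC = SRM·1.97
SRM = 1.4922·10.2^0.6859 = 7.3388
EBC = 7.3388·1.97

14.4575 EBC


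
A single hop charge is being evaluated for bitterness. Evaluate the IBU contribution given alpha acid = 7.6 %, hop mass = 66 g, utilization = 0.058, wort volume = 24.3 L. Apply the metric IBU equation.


IBU = (α/100)·mass·U·1000 / V
IBU = (7.6/100)·66·0.058·1000 / 24.3

11.9723 IBU


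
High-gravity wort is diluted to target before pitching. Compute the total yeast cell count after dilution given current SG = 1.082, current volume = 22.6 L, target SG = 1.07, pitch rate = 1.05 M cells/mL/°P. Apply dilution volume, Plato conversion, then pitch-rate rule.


V_w = V·((SG_c−1)/(SG_t−1)−1);  °P = 259 − 259/SG_t;  cells = rate·(V+V_w)·°P
V_w = 22.6·((1.082−1)/(1.07−1)−1) = 3.8743
V_final = 22.6 + 3.8743 = 26.4743
°P = 259 − 259/1.07 = 16.9439
cells = 1.05·26.4743·16.9439

471.0072 billion cells


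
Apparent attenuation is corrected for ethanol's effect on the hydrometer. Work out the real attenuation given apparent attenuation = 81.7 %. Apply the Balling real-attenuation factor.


RA = AA · 0.8192
RA = 81.7 · 0.8192

66.9286 %


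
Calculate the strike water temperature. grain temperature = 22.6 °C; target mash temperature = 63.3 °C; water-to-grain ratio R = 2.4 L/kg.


T_strike = (0.41/R)·(T_mash − T_grain) + T_mash
T_strike = (0.41/2.4)·(63.3 − 22.6) + 63.3

70.2529 °C


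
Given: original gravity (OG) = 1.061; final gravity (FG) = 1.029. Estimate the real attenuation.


AA = (OG−FG)/(OG−1)·100;  RA = AA·0.8192
AA = (1.061 − 1.029)/(1.061 − 1)·100 = 52.4590
RA = 52.4590·0.8192

42.9744 %


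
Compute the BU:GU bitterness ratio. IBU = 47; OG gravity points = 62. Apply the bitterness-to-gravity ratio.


BU:GU = IBU / OG_points
BU:GU = 47 / 62

0.7581


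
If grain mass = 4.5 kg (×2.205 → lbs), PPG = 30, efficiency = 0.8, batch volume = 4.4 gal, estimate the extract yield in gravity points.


points = lbs × PPG × eff / vol
lbs = 4.5 × 2.205 = 9.9225
points = 9.9225 × 30 × 0.8 / 4.4

54.1227 points


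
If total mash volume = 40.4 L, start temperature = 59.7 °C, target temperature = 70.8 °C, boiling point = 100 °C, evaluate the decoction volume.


V_dec = V_total·(T_target − T_start)/(T_boil − T_start)
V_dec = 40.4·(70.8 − 59.7)/(100 − 59.7)

11.1275 L


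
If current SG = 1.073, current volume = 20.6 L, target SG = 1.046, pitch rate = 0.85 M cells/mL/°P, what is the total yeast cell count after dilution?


V_w = V·((SG_c−1)/(SG_t−1)−1);  °P = 259 − 259/SG_t;  cells = rate·(V+V_w)·°P
V_w = 20.6·((1.073−1)/(1.046−1)−1) = 12.0913
V_final = 20.6 + 12.0913 = 32.6913
°P = 259 − 259/1.046 = 11.3901
cells = 0.85·32.6913·11.3901

316.5025 billion cells


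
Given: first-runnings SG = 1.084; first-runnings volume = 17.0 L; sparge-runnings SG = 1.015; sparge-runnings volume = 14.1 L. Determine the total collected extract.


total = Σ (SG_i − 1)·1000·V_i
first = (1.084 − 1)·1000·17.0 = 1428.0000
sparge = (1.015 − 1)·1000·14.1 = 211.5000
total = 1428.0000 + 211.5000

1639.5000 gravity·L


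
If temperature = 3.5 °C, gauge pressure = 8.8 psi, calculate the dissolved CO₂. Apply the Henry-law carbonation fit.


vols = (P + 14.695)·(0.01821 + 0.09011·e^(−0.04·T))
vols = (8.8 + 14.695)·(0.01821 + 0.09011·e^(−0.04·3.5))

2.2684 volumes


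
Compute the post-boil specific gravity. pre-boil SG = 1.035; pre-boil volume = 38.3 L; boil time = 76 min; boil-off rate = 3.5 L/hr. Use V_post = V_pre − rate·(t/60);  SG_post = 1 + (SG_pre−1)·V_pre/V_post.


V_post = 38.3 − 3.5·(76/60) = 33.8667
SG_post = 1 + (1.035 − 1)·38.3/33.8667

1.0396


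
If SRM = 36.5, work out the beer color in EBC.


EBC = SRM · 1.97
EBC = 36.5 · 1.97

71.9050 EBC


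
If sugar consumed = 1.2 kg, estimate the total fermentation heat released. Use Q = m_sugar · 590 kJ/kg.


Q = 1.2 · 590

708.0000 kJ


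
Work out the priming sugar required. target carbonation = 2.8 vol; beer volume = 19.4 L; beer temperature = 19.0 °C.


residual = 14.695·(0.01821 + 0.09011·e^(−0.04·T));  sugar = (target − residual)·4.0·V
residual = 14.695·(0.01821 + 0.09011·e^(−0.04·19.0)) = 0.8869
sugar = (2.8 − 0.8869)·4.0·19.4

148.4593 g


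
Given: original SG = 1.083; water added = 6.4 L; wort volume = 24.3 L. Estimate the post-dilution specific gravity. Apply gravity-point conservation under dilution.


SG_new = 1 + (SG_old − 1)·V_old/(V_old + V_water)
pts = (1.083 − 1)·1000·24.3/(24.3 + 6.4) = 65.6971
SG_new = 1 + 65.6971/1000

1.0657


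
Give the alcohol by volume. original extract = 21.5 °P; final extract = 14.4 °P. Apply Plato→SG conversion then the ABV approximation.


SG = 259/(259 − P);  ABV = (OG − FG)·131.25
OG = 259/(259 − 21.5) = 1.0905
FG = 259/(259 − 14.4) = 1.0589
ABV = (1.0905 − 1.0589)·131.25

4.1547 % ABV


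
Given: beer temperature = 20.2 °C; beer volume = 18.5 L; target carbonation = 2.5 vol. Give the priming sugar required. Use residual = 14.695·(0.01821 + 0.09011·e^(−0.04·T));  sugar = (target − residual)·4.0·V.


residual = 14.695·(0.01821 + 0.09011·e^(−0.04·20.2)) = 0.8578
sugar = (2.5 − 0.8578)·4.0·18.5

121.5197 g


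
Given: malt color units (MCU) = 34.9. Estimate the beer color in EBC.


SRM = 1.4922·MCU^0.6859;  EBC = SRM·1.97
SRM = 1.4922·34.9^0.6859 = 17.0628
EBC = 17.0628·1.97

33.6138 EBC


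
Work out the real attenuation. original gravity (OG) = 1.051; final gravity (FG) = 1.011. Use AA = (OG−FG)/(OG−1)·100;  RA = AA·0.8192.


AA = (1.051 − 1.011)/(1.051 − 1)·100 = 78.4314
RA = 78.4314·0.8192

64.2510 %


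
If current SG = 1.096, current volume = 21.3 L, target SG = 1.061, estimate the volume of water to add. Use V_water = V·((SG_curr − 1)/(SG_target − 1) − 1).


V_water = 21.3·((1.096 − 1)/(1.061 − 1) − 1)

12.2213 L


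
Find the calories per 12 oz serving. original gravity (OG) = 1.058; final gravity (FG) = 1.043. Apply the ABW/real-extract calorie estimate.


ABW = (OG−FG)·131.25·0.79/FG;  °P = 259 − 259/SG (for OG→OE and FG→AE);  RE = 0.1808·OE + 0.8192·AE;  Cal = (6.9·ABW + 4·(RE−0.1))·FG·3.55
ABW = (1.058 − 1.043)·131.25·0.79/1.043 = 1.4912
OE = 259 − 259/1.058 = 14.1985 °P
AE = 259 − 259/1.043 = 10.6779 °P
RE = 0.1808·14.1985 + 0.8192·10.6779 = 11.3144 °P
Cal = (6.9·1.4912 + 4·(11.3144−0.1))·1.043·3.55

204.1891 kcal


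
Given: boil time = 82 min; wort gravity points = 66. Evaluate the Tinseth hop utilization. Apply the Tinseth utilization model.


U = 1.65·0.000125^(GP/1000) · (1 − e^(−0.04·t))/4.15
bigness = 1.65·0.000125^(66/1000) = 0.9118
boil_factor = (1 − e^(−0.04·82))/4.15 = 0.2319
U = 0.9118 · 0.2319

0.2114


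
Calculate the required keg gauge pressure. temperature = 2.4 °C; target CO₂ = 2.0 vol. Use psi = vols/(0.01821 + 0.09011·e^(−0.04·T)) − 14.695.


psi = 2.0/(0.01821 + 0.09011·e^(−0.04·2.4)) − 14.695

5.2907 psi


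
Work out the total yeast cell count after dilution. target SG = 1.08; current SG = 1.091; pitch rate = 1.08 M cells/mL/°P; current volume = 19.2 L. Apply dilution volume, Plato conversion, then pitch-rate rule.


V_w = V·((SG_c−1)/(SG_t−1)−1);  °P = 259 − 259/SG_t;  cells = rate·(V+V_w)·°P
V_w = 19.2·((1.091−1)/(1.08−1)−1) = 2.6400
V_final = 19.2 + 2.6400 = 21.8400
°P = 259 − 259/1.08 = 19.1852
cells = 1.08·21.8400·19.1852

452.5248 billion cells


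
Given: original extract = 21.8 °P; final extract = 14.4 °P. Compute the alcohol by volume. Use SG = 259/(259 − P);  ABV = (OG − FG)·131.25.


OG = 259/(259 − 21.8) = 1.0919
FG = 259/(259 − 14.4) = 1.0589
ABV = (1.0919 − 1.0589)·131.25

4.3357 % ABV


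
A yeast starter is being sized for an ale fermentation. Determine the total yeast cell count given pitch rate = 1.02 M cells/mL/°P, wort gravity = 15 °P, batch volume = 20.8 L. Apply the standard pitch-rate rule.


cells (billions) = rate · V_L · °P
cells = 1.02 · 20.8 · 15

318.2400 billion cells


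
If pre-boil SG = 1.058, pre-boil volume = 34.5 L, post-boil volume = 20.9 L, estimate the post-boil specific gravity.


SG_post = 1 + (SG_pre − 1)·V_pre/V_post
pts_pre = (1.058 − 1)·1000 = 58.0000
pts_post = 58.0000·34.5/20.9 = 95.7416
SG_post = 1 + 95.7416/1000

1.0957


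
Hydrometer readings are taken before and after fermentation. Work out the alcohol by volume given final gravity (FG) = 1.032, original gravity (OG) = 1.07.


ABV = (OG − FG) · 131.25
ABV = (1.07 − 1.032) · 131.25

4.9875 % ABV


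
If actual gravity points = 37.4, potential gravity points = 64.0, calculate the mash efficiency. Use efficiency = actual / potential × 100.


efficiency = 37.4 / 64.0 × 100

58.4375 %


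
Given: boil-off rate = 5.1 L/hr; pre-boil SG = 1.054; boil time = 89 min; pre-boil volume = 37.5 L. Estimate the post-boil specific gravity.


V_post = V_pre − rate·(t/60);  SG_post = 1 + (SG_pre−1)·V_pre/V_post
V_post = 37.5 − 5.1·(89/60) = 29.9350
SG_post = 1 + (1.054 − 1)·37.5/29.9350

1.0676


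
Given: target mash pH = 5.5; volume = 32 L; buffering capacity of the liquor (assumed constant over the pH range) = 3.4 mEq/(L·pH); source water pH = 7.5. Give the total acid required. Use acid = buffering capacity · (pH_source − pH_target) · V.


acid = 3.4 · (7.5 − 5.5) · 32

217.6000 mEq


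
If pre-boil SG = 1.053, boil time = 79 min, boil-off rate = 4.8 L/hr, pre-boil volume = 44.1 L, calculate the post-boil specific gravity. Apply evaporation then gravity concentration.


V_post = V_pre − rate·(t/60);  SG_post = 1 + (SG_pre−1)·V_pre/V_post
V_post = 44.1 − 4.8·(79/60) = 37.7800
SG_post = 1 + (1.053 − 1)·44.1/37.7800

1.0619


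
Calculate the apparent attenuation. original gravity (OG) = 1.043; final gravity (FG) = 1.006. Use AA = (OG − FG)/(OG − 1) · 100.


AA = (1.043 − 1.006)/(1.043 − 1) · 100

86.0465 %


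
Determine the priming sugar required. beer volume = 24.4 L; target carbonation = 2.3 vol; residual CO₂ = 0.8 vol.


sugar = (target − residual)·4.0·V
sugar = (2.3 − 0.8)·4.0·24.4

146.4000 g


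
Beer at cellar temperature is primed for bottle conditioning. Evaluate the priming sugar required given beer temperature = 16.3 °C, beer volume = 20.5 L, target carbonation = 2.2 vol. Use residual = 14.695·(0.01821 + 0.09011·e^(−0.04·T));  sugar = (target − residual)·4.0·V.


residual = 14.695·(0.01821 + 0.09011·e^(−0.04·16.3)) = 0.9575
sugar = (2.2 − 0.9575)·4.0·20.5

101.8858 g


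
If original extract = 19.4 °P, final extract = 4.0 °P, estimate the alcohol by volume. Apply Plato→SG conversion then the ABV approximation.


SG = 259/(259 − P);  ABV = (OG − FG)·131.25
OG = 259/(259 − 19.4) = 1.0810
FG = 259/(259 − 4.0) = 1.0157
ABV = (1.0810 − 1.0157)·131.25

8.5683 % ABV


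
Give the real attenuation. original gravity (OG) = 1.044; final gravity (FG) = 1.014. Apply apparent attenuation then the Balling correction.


AA = (OG−FG)/(OG−1)·100;  RA = AA·0.8192
AA = (1.044 − 1.014)/(1.044 − 1)·100 = 68.1818
RA = 68.1818·0.8192

55.8545 %


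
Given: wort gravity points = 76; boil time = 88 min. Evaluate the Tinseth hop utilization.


U = 1.65·0.000125^(GP/1000) · (1 − e^(−0.04·t))/4.15
bigness = 1.65·0.000125^(76/1000) = 0.8334
boil_factor = (1 − e^(−0.04·88))/4.15 = 0.2338
U = 0.8334 · 0.2338

0.1949


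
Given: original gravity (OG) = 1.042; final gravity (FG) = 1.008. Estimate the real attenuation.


AA = (OG−FG)/(OG−1)·100;  RA = AA·0.8192
AA = (1.042 − 1.008)/(1.042 − 1)·100 = 80.9524
RA = 80.9524·0.8192

66.3162 %


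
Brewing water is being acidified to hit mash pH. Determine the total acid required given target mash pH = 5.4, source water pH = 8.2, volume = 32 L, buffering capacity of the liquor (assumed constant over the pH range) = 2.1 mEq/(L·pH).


acid = buffering capacity · (pH_source − pH_target) · V
acid = 2.1 · (8.2 − 5.4) · 32

188.1600 mEq


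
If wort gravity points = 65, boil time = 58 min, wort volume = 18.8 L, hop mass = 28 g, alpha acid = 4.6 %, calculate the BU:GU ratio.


U = 1.65·0.000125^(GP/1000)·(1−e^(−0.04t))/4.15;  IBU = (α/100)·m·U·1000/V;  BU:GU = IBU/GP
U = 1.65·0.000125^(65/1000)·(1−e^(−0.04·58))/4.15 = 0.1999
IBU = (4.6/100)·28·0.1999·1000/18.8 = 13.6952
BU:GU = 13.6952/65

0.2107


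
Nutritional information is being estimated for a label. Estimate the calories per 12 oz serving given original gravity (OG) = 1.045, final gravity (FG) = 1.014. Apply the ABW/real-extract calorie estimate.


ABW = (OG−FG)·131.25·0.79/FG;  °P = 259 − 259/SG (for OG→OE and FG→AE);  RE = 0.1808·OE + 0.8192·AE;  Cal = (6.9·ABW + 4·(RE−0.1))·FG·3.55
ABW = (1.045 − 1.014)·131.25·0.79/1.014 = 3.1699
OE = 259 − 259/1.045 = 11.1531 °P
AE = 259 − 259/1.014 = 3.5759 °P
RE = 0.1808·11.1531 + 0.8192·3.5759 = 4.9459 °P
Cal = (6.9·3.1699 + 4·(4.9459−0.1))·1.014·3.55

148.5096 kcal


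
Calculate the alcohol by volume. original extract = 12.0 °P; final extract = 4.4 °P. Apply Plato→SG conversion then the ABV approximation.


SG = 259/(259 − P);  ABV = (OG − FG)·131.25
OG = 259/(259 − 12.0) = 1.0486
FG = 259/(259 − 4.4) = 1.0173
ABV = (1.0486 − 1.0173)·131.25

4.1083 % ABV


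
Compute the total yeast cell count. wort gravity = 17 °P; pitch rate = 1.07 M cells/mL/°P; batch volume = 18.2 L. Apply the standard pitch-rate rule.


cells (billions) = rate · V_L · °P
cells = 1.07 · 18.2 · 17

331.0580 billion cells


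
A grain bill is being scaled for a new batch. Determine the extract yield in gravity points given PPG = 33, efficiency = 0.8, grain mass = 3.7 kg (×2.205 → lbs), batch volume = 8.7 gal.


points = lbs × PPG × eff / vol
lbs = 3.7 × 2.205 = 8.1585
points = 8.1585 × 33 × 0.8 / 8.7

24.7568 points


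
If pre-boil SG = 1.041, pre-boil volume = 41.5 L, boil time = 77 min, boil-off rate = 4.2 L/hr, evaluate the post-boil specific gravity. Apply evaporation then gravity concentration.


V_post = V_pre − rate·(t/60);  SG_post = 1 + (SG_pre−1)·V_pre/V_post
V_post = 41.5 − 4.2·(77/60) = 36.1100
SG_post = 1 + (1.041 − 1)·41.5/36.1100

1.0471


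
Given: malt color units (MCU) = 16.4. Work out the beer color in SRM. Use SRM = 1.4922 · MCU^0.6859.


SRM = 1.4922 · 16.4^0.6859

10.1646 SRM


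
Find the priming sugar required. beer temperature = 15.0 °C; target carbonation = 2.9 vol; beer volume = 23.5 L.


residual = 14.695·(0.01821 + 0.09011·e^(−0.04·T));  sugar = (target − residual)·4.0·V
residual = 14.695·(0.01821 + 0.09011·e^(−0.04·15.0)) = 0.9943
sugar = (2.9 − 0.9943)·4.0·23.5

179.1345 g


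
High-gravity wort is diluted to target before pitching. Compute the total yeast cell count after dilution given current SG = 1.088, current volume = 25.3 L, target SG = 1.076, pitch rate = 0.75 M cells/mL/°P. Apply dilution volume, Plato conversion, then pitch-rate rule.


V_w = V·((SG_c−1)/(SG_t−1)−1);  °P = 259 − 259/SG_t;  cells = rate·(V+V_w)·°P
V_w = 25.3·((1.088−1)/(1.076−1)−1) = 3.9947
V_final = 25.3 + 3.9947 = 29.2947
°P = 259 − 259/1.076 = 18.2937
cells = 0.75·29.2947·18.2937

401.9314 billion cells


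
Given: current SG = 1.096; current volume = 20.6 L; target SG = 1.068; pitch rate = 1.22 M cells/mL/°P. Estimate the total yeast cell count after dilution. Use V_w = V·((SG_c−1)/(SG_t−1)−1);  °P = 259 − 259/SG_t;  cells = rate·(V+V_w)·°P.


V_w = 20.6·((1.096−1)/(1.068−1)−1) = 8.4824
V_final = 20.6 + 8.4824 = 29.0824
°P = 259 − 259/1.068 = 16.4906
cells = 1.22·29.0824·16.4906

585.0956 billion cells


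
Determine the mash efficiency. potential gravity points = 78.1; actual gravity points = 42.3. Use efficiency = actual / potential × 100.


efficiency = 42.3 / 78.1 × 100

54.1613 %


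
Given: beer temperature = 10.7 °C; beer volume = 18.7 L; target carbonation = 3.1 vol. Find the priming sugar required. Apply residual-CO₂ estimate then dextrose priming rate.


residual = 14.695·(0.01821 + 0.09011·e^(−0.04·T));  sugar = (target − residual)·4.0·V
residual = 14.695·(0.01821 + 0.09011·e^(−0.04·10.7)) = 1.1307
sugar = (3.1 − 1.1307)·4.0·18.7

147.3034 g


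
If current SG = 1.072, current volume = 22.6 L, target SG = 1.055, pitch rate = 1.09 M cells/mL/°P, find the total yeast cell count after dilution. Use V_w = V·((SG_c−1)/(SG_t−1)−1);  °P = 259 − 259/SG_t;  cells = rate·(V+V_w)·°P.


V_w = 22.6·((1.072−1)/(1.055−1)−1) = 6.9855
V_final = 22.6 + 6.9855 = 29.5855
°P = 259 − 259/1.055 = 13.5024
cells = 1.09·29.5855·13.5024

435.4264 billion cells


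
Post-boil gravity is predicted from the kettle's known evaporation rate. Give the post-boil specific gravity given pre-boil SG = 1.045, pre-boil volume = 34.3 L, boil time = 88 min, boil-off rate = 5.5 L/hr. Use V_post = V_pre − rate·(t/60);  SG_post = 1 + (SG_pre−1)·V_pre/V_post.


V_post = 34.3 − 5.5·(88/60) = 26.2333
SG_post = 1 + (1.045 − 1)·34.3/26.2333

1.0588


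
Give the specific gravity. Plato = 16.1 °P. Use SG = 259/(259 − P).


SG = 259/(259 − 16.1)

1.0663


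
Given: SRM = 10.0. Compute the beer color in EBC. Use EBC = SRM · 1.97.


EBC = 10.0 · 1.97

19.7000 EBC


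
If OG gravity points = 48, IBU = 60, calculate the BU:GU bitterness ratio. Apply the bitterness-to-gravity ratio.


BU:GU = IBU / OG_points
BU:GU = 60 / 48

1.2500


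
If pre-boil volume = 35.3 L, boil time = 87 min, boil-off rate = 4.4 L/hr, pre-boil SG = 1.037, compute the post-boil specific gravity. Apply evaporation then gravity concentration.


V_post = V_pre − rate·(t/60);  SG_post = 1 + (SG_pre−1)·V_pre/V_post
V_post = 35.3 − 4.4·(87/60) = 28.9200
SG_post = 1 + (1.037 − 1)·35.3/28.9200

1.0452


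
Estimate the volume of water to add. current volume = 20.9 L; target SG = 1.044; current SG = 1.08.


V_water = V·((SG_curr − 1)/(SG_target − 1) − 1)
V_water = 20.9·((1.08 − 1)/(1.044 − 1) − 1)

17.1000 L


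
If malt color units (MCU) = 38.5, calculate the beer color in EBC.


SRM = 1.4922·MCU^0.6859;  EBC = SRM·1.97
SRM = 1.4922·38.5^0.6859 = 18.2513
EBC = 18.2513·1.97

35.9551 EBC


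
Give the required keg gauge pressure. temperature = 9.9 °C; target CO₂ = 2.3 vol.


psi = vols/(0.01821 + 0.09011·e^(−0.04·T)) − 14.695
psi = 2.3/(0.01821 + 0.09011·e^(−0.04·9.9)) − 14.695

14.4726 psi


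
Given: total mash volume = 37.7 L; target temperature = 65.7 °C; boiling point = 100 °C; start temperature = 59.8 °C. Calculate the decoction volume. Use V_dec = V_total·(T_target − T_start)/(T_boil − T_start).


V_dec = 37.7·(65.7 − 59.8)/(100 − 59.8)

5.5331 L


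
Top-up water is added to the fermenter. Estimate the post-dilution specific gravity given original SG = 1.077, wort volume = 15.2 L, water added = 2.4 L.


SG_new = 1 + (SG_old − 1)·V_old/(V_old + V_water)
pts = (1.077 − 1)·1000·15.2/(15.2 + 2.4) = 66.5000
SG_new = 1 + 66.5000/1000

1.0665


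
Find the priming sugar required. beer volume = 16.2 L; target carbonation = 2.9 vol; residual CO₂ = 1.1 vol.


sugar = (target − residual)·4.0·V
sugar = (2.9 − 1.1)·4.0·16.2

116.6400 g


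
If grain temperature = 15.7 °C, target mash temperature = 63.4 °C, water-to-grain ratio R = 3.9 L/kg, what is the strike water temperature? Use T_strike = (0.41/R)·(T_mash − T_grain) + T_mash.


T_strike = (0.41/3.9)·(63.4 − 15.7) + 63.4

68.4146 °C


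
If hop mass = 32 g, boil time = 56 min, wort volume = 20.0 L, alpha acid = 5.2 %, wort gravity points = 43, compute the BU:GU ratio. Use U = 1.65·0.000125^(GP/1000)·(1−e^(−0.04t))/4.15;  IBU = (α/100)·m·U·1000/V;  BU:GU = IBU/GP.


U = 1.65·0.000125^(43/1000)·(1−e^(−0.04·56))/4.15 = 0.2414
IBU = (5.2/100)·32·0.2414·1000/20.0 = 20.0836
BU:GU = 20.0836/43

0.4671


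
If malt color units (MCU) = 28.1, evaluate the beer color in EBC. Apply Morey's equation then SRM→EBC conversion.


SRM = 1.4922·MCU^0.6859;  EBC = SRM·1.97
SRM = 1.4922·28.1^0.6859 = 14.7060
EBC = 14.7060·1.97

28.9708 EBC


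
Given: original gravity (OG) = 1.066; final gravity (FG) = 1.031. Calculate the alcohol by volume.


ABV = (OG − FG) · 131.25
ABV = (1.066 − 1.031) · 131.25

4.5938 % ABV


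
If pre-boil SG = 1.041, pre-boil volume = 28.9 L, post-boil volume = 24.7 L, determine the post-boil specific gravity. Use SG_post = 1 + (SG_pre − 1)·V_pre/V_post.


pts_pre = (1.041 − 1)·1000 = 41.0000
pts_post = 41.0000·28.9/24.7 = 47.9717
SG_post = 1 + 47.9717/1000

1.0480


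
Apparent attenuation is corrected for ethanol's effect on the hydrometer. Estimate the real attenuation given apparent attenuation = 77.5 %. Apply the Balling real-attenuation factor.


RA = AA · 0.8192
RA = 77.5 · 0.8192

63.4880 %


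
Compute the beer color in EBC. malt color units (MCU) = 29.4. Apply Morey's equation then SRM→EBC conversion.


SRM = 1.4922·MCU^0.6859;  EBC = SRM·1.97
SRM = 1.4922·29.4^0.6859 = 15.1693
EBC = 15.1693·1.97

29.8836 EBC


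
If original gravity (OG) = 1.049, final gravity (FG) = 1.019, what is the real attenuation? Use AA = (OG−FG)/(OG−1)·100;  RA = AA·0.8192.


AA = (1.049 − 1.019)/(1.049 − 1)·100 = 61.2245
RA = 61.2245·0.8192

50.1551 %


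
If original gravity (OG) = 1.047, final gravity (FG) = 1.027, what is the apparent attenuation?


AA = (OG − FG)/(OG − 1) · 100
AA = (1.047 − 1.027)/(1.047 − 1) · 100

42.5532 %


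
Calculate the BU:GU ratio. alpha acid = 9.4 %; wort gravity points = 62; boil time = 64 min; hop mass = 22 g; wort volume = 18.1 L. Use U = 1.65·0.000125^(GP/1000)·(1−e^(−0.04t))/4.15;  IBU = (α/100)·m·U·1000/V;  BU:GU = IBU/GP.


U = 1.65·0.000125^(62/1000)·(1−e^(−0.04·64))/4.15 = 0.2101
IBU = (9.4/100)·22·0.2101·1000/18.1 = 24.0090
BU:GU = 24.0090/62

0.3872


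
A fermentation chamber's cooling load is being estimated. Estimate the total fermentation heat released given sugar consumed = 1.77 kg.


Q = m_sugar · 590 kJ/kg
Q = 1.77 · 590

1044.3000 kJ


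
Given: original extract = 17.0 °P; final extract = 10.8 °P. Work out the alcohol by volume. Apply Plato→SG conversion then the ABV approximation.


SG = 259/(259 − P);  ABV = (OG − FG)·131.25
OG = 259/(259 − 17.0) = 1.0702
FG = 259/(259 − 10.8) = 1.0435
ABV = (1.0702 − 1.0435)·131.25

3.5089 % ABV


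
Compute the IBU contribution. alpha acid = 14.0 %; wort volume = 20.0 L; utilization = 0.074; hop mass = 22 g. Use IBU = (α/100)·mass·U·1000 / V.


IBU = (14.0/100)·22·0.074·1000 / 20.0

11.3960 IBU


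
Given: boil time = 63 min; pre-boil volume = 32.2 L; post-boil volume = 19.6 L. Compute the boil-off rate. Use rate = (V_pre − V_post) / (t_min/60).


rate = (32.2 − 19.6) / (63/60)

12.0000 L/hr


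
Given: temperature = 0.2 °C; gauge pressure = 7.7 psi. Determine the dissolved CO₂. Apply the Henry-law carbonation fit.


vols = (P + 14.695)·(0.01821 + 0.09011·e^(−0.04·T))
vols = (7.7 + 14.695)·(0.01821 + 0.09011·e^(−0.04·0.2))

2.4097 volumes


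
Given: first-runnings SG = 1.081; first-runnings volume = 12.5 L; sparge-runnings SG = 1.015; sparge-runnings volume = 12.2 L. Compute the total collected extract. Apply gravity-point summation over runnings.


total = Σ (SG_i − 1)·1000·V_i
first = (1.081 − 1)·1000·12.5 = 1012.5000
sparge = (1.015 − 1)·1000·12.2 = 183.0000
total = 1012.5000 + 183.0000

1195.5000 gravity·L


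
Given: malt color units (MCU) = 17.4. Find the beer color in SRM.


SRM = 1.4922 · MCU^0.6859
SRM = 1.4922 · 17.4^0.6859

10.5857 SRM


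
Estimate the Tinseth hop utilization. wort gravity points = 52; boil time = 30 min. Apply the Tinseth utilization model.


U = 1.65·0.000125^(GP/1000) · (1 − e^(−0.04·t))/4.15
bigness = 1.65·0.000125^(52/1000) = 1.0340
boil_factor = (1 − e^(−0.04·30))/4.15 = 0.1684
U = 1.0340 · 0.1684

0.1741


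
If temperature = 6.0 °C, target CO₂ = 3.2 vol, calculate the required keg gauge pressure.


psi = vols/(0.01821 + 0.09011·e^(−0.04·T)) − 14.695
psi = 3.2/(0.01821 + 0.09011·e^(−0.04·6.0)) − 14.695

21.2225 psi


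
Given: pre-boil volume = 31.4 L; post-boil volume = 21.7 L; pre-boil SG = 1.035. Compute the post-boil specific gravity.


SG_post = 1 + (SG_pre − 1)·V_pre/V_post
pts_pre = (1.035 − 1)·1000 = 35.0000
pts_post = 35.0000·31.4/21.7 = 50.6452
SG_post = 1 + 50.6452/1000

1.0506


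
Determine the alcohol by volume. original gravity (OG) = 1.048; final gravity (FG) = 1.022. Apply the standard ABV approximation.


ABV = (OG − FG) · 131.25
ABV = (1.048 − 1.022) · 131.25

3.4125 % ABV


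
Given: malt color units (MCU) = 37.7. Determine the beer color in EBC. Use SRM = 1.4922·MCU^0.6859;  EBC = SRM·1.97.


SRM = 1.4922·37.7^0.6859 = 17.9903
EBC = 17.9903·1.97

35.4410 EBC


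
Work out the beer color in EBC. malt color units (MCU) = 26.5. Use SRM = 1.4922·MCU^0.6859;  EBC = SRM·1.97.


SRM = 1.4922·26.5^0.6859 = 14.1264
EBC = 14.1264·1.97

27.8290 EBC


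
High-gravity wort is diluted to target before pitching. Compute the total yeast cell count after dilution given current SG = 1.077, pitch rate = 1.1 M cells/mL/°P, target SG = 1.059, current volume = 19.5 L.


V_w = V·((SG_c−1)/(SG_t−1)−1);  °P = 259 − 259/SG_t;  cells = rate·(V+V_w)·°P
V_w = 19.5·((1.077−1)/(1.059−1)−1) = 5.9492
V_final = 19.5 + 5.9492 = 25.4492
°P = 259 − 259/1.059 = 14.4297
cells = 1.1·25.4492·14.4297

403.9446 billion cells


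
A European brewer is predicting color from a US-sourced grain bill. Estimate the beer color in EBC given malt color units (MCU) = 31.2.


SRM = 1.4922·MCU^0.6859;  EBC = SRM·1.97
SRM = 1.4922·31.2^0.6859 = 15.8004
EBC = 15.8004·1.97

31.1268 EBC


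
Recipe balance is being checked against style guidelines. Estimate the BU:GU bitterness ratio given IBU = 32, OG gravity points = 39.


BU:GU = IBU / OG_points
BU:GU = 32 / 39

0.8205


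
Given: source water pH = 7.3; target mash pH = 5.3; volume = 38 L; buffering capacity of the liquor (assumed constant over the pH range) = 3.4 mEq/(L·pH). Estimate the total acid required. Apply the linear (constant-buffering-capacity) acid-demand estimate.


acid = buffering capacity · (pH_source − pH_target) · V
acid = 3.4 · (7.3 − 5.3) · 38

258.4000 mEq


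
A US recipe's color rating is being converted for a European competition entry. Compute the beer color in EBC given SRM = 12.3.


EBC = SRM · 1.97
EBC = 12.3 · 1.97

24.2310 EBC


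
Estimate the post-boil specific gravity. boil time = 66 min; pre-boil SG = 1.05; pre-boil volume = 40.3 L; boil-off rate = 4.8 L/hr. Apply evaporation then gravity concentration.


V_post = V_pre − rate·(t/60);  SG_post = 1 + (SG_pre−1)·V_pre/V_post
V_post = 40.3 − 4.8·(66/60) = 35.0200
SG_post = 1 + (1.05 − 1)·40.3/35.0200

1.0575


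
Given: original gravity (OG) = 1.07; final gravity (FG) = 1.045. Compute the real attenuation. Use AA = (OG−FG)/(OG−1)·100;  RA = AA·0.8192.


AA = (1.07 − 1.045)/(1.07 − 1)·100 = 35.7143
RA = 35.7143·0.8192

29.2571 %


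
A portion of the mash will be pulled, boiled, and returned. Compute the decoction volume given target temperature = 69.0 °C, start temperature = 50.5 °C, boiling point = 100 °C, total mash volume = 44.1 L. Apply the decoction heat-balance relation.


V_dec = V_total·(T_target − T_start)/(T_boil − T_start)
V_dec = 44.1·(69.0 − 50.5)/(100 − 50.5)

16.4818 L


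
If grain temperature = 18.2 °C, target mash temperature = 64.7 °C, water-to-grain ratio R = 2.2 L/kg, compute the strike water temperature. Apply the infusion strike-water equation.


T_strike = (0.41/R)·(T_mash − T_grain) + T_mash
T_strike = (0.41/2.2)·(64.7 − 18.2) + 64.7

73.3659 °C
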